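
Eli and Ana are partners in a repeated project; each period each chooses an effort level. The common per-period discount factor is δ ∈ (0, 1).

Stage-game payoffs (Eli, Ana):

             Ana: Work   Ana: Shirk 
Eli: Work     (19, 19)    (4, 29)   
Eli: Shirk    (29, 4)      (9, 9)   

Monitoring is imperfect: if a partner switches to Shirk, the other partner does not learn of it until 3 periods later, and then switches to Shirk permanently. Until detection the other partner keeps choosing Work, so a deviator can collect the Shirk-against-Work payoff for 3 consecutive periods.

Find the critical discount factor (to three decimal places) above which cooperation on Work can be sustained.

0.794

A deviator earns 29 for 3 periods, then 9 forever; cooperating earns 19 forever. Multiplying the IC by (1−δ):
19 ≥ 29(1−δ^3) + 9δ^3, so 20·δ^3 ≥ 10 and δ^3 ≥ 1/2.
δ ≥ (1/2)^(1/3) ≈ 0.794.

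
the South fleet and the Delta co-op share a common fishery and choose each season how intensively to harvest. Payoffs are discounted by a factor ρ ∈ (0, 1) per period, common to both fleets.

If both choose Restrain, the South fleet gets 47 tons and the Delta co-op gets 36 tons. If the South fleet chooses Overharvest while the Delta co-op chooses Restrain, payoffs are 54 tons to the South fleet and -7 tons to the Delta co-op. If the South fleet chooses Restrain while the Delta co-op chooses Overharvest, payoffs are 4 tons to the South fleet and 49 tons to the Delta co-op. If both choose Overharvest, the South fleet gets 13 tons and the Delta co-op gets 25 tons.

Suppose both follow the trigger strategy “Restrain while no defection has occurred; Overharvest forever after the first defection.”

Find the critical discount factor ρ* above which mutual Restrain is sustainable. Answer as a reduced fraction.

13/24

the South fleet: cooperation gives 47 each period; deviation gives 54 once then 13 forever.
  47/(1−ρ) ≥ 54 + 13ρ/(1−ρ) ⇒ ρ ≥ 7/41.
the Delta co-op: cooperation gives 36 each period; deviation gives 49 once then 25 forever.
  ρ ≥ 13/24.
Both must hold, so the binding constraint is the Delta co-op's: ρ ≥ 13/24.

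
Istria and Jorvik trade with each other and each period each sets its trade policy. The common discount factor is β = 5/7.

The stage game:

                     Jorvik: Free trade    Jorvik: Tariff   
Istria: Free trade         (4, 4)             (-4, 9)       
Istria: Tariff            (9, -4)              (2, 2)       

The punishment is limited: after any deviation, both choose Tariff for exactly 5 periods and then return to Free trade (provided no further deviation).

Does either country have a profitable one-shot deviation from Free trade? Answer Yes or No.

A one-shot deviation gives 9 now, then 2 for 5 periods, then back to 4.
Gain from deviating: (9−4) today; loss: (4−2) in each of the next 5 periods.
No-deviation condition: (4−2)(β+…+β^5) ≥ 9−4, i.e. β+…+β^5 ≥ 5/2.
At β = 5/7: β+…+β^5 = 2.0352 < 2.5000.
So cooperation is not sustainable.

Yes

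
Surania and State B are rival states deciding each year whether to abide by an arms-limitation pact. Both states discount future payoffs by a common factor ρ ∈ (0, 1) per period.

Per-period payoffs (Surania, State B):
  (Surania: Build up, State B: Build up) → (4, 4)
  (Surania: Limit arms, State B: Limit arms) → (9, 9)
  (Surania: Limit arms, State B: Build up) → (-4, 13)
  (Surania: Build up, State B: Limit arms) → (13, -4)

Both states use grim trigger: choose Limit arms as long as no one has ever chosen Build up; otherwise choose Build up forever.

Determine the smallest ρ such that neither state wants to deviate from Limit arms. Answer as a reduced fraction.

Cooperation forever yields 9 each period: 9/(1−ρ).
Deviating yields 13 once, then 4 forever: 13 + 4ρ/(1−ρ).
No profitable deviation requires 9/(1−ρ) ≥ 13 + 4ρ/(1−ρ).
Multiplying by (1−ρ): 9 ≥ 13(1−ρ) + 4ρ = 13 − 9ρ.
So 9ρ ≥ 4, i.e. ρ ≥ 4/9.

4/9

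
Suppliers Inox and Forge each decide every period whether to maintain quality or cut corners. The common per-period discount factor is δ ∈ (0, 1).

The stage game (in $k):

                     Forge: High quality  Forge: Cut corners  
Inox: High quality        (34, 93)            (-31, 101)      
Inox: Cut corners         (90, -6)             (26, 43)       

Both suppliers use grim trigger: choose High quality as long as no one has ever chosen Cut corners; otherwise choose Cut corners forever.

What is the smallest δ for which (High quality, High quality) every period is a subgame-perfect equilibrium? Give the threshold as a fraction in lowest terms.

Inox: cooperation gives 34 each period; deviation gives 90 once then 26 forever.
  34/(1−δ) ≥ 90 + 26δ/(1−δ) ⇒ δ ≥ 56/64 = 7/8.
Forge: cooperation gives 93 each period; deviation gives 101 once then 43 forever.
  δ ≥ 8/58 = 4/29.
Both must hold, so the binding constraint is Inox's: δ ≥ 7/8.

7/8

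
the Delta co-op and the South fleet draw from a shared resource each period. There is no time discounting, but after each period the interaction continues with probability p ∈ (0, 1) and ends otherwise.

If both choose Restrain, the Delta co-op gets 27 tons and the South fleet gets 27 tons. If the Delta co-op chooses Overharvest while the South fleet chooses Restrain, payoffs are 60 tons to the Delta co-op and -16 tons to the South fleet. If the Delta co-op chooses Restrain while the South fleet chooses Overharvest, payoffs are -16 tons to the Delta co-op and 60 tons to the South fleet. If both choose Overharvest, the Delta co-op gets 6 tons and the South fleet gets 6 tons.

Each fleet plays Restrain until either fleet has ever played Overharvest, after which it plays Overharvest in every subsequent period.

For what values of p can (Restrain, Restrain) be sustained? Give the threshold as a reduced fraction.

11/18

With no time discounting, the continuation probability p plays the role of the discount factor.
Grim-trigger IC: 27/(1−p) ≥ 60 + 6p/(1−p) ⇒ p ≥ (60−27)/(60−6) = 11/18.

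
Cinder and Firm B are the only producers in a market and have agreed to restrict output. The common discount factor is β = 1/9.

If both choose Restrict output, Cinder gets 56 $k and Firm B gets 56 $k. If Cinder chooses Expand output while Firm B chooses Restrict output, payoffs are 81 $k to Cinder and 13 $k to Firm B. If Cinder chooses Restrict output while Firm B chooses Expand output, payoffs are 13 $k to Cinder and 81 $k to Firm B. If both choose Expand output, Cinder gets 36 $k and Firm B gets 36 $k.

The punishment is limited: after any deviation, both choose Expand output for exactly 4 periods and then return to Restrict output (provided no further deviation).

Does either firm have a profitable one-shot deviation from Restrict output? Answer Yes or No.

Yes

Comparing payoff streams over the 5 periods until play realigns: cooperate → 56(1+β+…+β^4); deviate → 81 + 36(β+…+β^4).
Cooperation is sustained iff (56−36)(β+…+β^4) ≥ 81−56.
β+…+β^4 = 1/9·(1−(1/9)^4)/(1−1/9) = 0.1250, and (81−56)/(56−36) = 1.2500.
0.1250 < 1.2500, so cooperation is not sustainable.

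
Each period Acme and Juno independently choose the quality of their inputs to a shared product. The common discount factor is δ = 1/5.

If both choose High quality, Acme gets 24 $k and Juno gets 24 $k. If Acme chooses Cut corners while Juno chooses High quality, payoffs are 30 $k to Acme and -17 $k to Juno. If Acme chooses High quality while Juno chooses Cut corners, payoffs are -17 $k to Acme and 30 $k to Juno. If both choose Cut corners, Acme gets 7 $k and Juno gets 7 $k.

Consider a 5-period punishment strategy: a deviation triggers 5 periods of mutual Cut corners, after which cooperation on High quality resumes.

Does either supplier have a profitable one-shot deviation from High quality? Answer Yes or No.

Yes

Comparing payoff streams over the 6 periods until play realigns: cooperate → 24(1+δ+…+δ^5); deviate → 30 + 7(δ+…+δ^5).
Cooperation is sustained iff (24−7)(δ+…+δ^5) ≥ 30−24.
δ+…+δ^5 = 1/5·(1−(1/5)^5)/(1−1/5) = 0.2499, and (30−24)/(24−7) = 0.3529.
0.2499 < 0.3529, so cooperation is not sustainable.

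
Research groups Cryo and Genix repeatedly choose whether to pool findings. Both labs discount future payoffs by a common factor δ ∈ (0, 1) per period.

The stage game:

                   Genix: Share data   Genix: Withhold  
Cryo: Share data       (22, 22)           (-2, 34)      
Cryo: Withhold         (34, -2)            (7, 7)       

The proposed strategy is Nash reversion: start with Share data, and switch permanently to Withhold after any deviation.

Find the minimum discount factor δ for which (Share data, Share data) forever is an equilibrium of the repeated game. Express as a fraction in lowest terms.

Cooperation forever yields 22 each period: 22/(1−δ).
Deviating yields 34 once, then 7 forever: 34 + 7δ/(1−δ).
No profitable deviation requires 22/(1−δ) ≥ 34 + 7δ/(1−δ).
Multiplying by (1−δ): 22 ≥ 34(1−δ) + 7δ = 34 − 27δ.
So 27δ ≥ 12, i.e. δ ≥ 12/27 = 4/9.

4/9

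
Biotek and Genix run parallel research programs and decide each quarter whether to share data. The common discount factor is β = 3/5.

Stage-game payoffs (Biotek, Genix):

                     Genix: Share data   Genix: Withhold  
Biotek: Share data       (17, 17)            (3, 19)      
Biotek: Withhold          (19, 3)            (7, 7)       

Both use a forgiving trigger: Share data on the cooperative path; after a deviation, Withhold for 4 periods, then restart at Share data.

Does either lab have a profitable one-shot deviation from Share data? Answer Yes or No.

No

Comparing payoff streams over the 5 periods until play realigns: cooperate → 17(1+β+…+β^4); deviate → 19 + 7(β+…+β^4).
Cooperation is sustained iff (17−7)(β+…+β^4) ≥ 19−17.
β+…+β^4 = 3/5·(1−(3/5)^4)/(1−3/5) = 1.3056, and (19−17)/(17−7) = 0.2000.
1.3056 ≥ 0.2000, so cooperation is sustainable.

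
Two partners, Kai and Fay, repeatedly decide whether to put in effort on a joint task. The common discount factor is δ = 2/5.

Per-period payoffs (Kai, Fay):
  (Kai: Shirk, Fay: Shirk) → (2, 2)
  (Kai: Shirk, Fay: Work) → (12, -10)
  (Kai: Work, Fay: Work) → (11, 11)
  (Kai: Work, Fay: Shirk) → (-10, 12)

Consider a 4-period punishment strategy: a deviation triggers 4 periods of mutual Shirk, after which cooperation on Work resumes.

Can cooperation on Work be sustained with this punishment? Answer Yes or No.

Yes

A one-shot deviation gives 12 now, then 2 for 4 periods, then back to 11.
Gain from deviating: (12−11) today; loss: (11−2) in each of the next 4 periods.
No-deviation condition: (11−2)(δ+…+δ^4) ≥ 12−11, i.e. δ+…+δ^4 ≥ 1/9.
At δ = 2/5: δ+…+δ^4 = 0.6496 ≥ 0.1111.
So cooperation is sustainable.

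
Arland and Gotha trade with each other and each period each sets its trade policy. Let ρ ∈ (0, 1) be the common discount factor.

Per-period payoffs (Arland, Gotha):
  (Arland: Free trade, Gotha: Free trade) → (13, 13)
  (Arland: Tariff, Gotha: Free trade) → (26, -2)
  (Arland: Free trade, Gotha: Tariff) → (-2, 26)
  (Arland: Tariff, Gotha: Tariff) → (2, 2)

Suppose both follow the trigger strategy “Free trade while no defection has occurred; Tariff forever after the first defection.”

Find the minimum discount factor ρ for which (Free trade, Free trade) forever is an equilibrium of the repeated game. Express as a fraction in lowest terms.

Under grim trigger the critical discount factor is (T−C)/(T−P) with T = 26, C = 13, P = 2.
ρ* = (26−13)/(26−2) = 13/24.

13/24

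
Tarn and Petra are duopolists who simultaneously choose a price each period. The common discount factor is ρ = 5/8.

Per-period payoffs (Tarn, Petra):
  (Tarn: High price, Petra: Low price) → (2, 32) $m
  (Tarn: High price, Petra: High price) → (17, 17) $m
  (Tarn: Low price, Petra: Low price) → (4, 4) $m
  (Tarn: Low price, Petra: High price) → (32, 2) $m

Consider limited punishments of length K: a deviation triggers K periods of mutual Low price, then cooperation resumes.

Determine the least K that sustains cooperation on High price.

Need Σ_{k=1}^{K} ρ^k ≥ (32−17)/(17−4) = 1.1538 at ρ = 5/8.
At K = 2 the sum is 1.0156 < 1.1538; at K = 3 it is 1.2598 ≥ 1.1538.
So the minimum punishment length is K = 3.

3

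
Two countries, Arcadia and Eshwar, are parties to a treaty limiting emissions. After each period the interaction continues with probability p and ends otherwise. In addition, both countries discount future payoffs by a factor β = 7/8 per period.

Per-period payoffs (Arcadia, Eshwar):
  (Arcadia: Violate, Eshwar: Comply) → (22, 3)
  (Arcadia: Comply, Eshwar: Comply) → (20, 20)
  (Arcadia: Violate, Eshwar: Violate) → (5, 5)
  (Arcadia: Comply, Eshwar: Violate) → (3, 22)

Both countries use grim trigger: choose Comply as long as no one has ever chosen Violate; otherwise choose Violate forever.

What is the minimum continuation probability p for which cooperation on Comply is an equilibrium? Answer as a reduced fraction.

Expected continuation weight on next period's payoff is β·p = 7/8·p, which plays the role of the discount factor.
Cooperation requires 7/8·p ≥ (22−20)/(22−5) = 2/17, hence p ≥ 16/119.

16/119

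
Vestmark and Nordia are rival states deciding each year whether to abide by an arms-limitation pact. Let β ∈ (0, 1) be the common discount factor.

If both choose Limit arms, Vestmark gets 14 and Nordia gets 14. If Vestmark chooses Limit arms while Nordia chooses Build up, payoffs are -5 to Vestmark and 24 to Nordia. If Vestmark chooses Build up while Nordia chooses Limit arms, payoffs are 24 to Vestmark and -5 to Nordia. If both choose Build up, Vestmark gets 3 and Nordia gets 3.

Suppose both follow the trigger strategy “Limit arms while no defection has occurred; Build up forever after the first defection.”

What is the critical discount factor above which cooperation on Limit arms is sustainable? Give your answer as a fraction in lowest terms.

One-period gain from deviating is 24 − 14 = 10. The loss is 14 − 3 = 11 in every subsequent period, with present value 11·β/(1−β).
Deviation is unprofitable when 11·β/(1−β) ≥ 10, i.e. β/(1−β) ≥ 10/11.
Equivalently β ≥ 10/(10+11) = 10/21.

10/21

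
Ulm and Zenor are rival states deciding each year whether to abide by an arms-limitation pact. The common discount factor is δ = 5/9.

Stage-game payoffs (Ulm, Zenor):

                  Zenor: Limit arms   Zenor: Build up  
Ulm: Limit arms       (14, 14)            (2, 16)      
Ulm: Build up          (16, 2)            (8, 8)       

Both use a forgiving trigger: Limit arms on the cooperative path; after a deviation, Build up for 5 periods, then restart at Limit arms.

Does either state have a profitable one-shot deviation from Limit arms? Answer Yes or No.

A one-shot deviation gives 16 now, then 8 for 5 periods, then back to 14.
Gain from deviating: (16−14) today; loss: (14−8) in each of the next 5 periods.
No-deviation condition: (14−8)(δ+…+δ^5) ≥ 16−14, i.e. δ+…+δ^5 ≥ 1/3.
At δ = 5/9: δ+…+δ^5 = 1.1838 ≥ 0.3333.
So cooperation is sustainable.

No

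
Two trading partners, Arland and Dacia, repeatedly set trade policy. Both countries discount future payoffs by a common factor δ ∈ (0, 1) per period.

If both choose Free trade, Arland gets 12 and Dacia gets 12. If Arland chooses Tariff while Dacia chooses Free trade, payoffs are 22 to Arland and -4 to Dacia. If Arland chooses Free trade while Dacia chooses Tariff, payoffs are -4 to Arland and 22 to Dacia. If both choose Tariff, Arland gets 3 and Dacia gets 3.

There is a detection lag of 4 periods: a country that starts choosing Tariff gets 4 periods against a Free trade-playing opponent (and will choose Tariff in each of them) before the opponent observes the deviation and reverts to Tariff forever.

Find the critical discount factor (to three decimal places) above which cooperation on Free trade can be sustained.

Deviating for the 4 undetected periods gains 22−12 = 10 per period over cooperation, then loses 12−3 = 9 per period forever once punishment starts.
Gain: 10(1 + δ + … + δ^3); loss: 9·δ^4/(1−δ).
No profitable deviation ⇔ 10(1−δ^4) ≤ 9·δ^4, i.e. δ^4 ≥ 10/(10+9) = 10/19.
Hence δ ≥ (10/19)^(1/4) ≈ 0.852.

0.852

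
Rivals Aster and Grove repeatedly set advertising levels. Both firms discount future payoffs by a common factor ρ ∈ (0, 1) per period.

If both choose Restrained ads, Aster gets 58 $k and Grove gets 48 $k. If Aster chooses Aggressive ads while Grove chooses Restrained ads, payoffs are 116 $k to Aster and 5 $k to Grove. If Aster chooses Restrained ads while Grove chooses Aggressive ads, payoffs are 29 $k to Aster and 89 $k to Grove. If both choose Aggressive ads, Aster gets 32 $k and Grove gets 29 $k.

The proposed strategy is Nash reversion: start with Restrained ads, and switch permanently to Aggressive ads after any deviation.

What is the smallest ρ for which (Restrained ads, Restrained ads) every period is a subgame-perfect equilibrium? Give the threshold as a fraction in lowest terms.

29/42

Aster: cooperation gives 58 each period; deviation gives 116 once then 32 forever.
  58/(1−ρ) ≥ 116 + 32ρ/(1−ρ) ⇒ ρ ≥ 58/84 = 29/42.
Grove: cooperation gives 48 each period; deviation gives 89 once then 29 forever.
  ρ ≥ 41/60.
Both must hold, so the binding constraint is Aster's: ρ ≥ 29/42.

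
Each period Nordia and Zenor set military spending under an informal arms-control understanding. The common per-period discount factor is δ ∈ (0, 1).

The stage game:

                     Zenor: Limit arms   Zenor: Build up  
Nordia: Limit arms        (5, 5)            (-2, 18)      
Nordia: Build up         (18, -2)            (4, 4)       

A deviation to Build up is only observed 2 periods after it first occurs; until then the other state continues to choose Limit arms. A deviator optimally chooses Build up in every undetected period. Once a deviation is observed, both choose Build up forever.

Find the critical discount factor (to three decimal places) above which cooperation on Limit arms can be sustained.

0.964

A deviator earns 18 for 2 periods, then 4 forever; cooperating earns 5 forever. Multiplying the IC by (1−δ):
5 ≥ 18(1−δ^2) + 4δ^2, so 14·δ^2 ≥ 13 and δ^2 ≥ 13/14.
δ ≥ (13/14)^(1/2) ≈ 0.964.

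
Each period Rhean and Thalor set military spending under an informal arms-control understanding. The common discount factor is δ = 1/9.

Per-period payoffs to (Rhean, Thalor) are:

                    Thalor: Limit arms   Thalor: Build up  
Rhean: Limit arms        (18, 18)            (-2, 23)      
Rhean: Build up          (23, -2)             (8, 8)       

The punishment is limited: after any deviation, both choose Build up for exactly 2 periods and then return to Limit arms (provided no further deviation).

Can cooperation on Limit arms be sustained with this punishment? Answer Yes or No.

Comparing payoff streams over the 3 periods until play realigns: cooperate → 18(1+δ+…+δ^2); deviate → 23 + 8(δ+…+δ^2).
Cooperation is sustained iff (18−8)(δ+…+δ^2) ≥ 23−18.
δ+…+δ^2 = 1/9·(1−(1/9)^2)/(1−1/9) = 0.1235, and (23−18)/(18−8) = 0.5000.
0.1235 < 0.5000, so cooperation is not sustainable.

No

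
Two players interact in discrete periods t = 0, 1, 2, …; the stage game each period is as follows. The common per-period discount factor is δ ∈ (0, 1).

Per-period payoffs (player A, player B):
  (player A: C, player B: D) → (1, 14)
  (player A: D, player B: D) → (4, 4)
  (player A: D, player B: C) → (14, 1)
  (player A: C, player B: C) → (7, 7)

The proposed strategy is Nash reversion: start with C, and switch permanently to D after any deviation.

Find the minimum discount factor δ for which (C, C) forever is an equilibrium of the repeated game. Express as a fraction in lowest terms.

Cooperation forever yields 7 each period: 7/(1−δ).
Deviating yields 14 once, then 4 forever: 14 + 4δ/(1−δ).
No profitable deviation requires 7/(1−δ) ≥ 14 + 4δ/(1−δ).
Multiplying by (1−δ): 7 ≥ 14(1−δ) + 4δ = 14 − 10δ.
So 10δ ≥ 7, i.e. δ ≥ 7/10.

7/10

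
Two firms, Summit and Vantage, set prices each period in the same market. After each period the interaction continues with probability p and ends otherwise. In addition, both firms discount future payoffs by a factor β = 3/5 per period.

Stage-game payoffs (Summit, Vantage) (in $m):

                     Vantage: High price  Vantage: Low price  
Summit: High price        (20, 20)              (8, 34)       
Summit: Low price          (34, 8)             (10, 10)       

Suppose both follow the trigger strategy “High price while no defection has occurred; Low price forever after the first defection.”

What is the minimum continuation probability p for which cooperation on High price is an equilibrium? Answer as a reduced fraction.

35/36

With continuation probability p and discount β, the effective per-period discount factor is βp.
Grim-trigger IC: βp ≥ (34−20)/(34−10) = 7/12.
So p ≥ (7/12)/(3/5) = 35/36.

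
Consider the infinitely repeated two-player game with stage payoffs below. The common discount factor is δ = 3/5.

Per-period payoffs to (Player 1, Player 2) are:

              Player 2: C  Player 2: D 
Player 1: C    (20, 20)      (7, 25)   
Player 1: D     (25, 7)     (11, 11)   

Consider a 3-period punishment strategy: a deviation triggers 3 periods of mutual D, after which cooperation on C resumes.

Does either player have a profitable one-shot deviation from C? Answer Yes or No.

No

IC: δ+…+δ^3 ≥ (25−20)/(20−11) = 5/9.
At δ = 3/5: partial sum = 1.1760 ≥ 0.5556. Cooperation sustainable.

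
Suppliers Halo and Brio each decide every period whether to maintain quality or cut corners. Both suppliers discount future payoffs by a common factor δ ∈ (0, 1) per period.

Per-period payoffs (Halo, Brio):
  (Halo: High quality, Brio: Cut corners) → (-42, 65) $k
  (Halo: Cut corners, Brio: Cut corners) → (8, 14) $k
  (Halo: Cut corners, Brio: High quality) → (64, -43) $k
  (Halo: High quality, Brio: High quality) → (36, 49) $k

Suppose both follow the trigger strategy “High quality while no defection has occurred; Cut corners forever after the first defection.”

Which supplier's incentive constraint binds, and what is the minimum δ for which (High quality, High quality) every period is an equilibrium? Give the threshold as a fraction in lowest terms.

For Halo: deviation gain 64−36 = 28, per-period punishment loss 36−8 = 28. IC gives δ ≥ 28/56 = 1/2.
For Brio: gain 16, loss 35 per period, so δ ≥ 16/51.
The tighter constraint is Halo's, so cooperation needs δ ≥ 1/2.

Halo; δ ≥ 1/2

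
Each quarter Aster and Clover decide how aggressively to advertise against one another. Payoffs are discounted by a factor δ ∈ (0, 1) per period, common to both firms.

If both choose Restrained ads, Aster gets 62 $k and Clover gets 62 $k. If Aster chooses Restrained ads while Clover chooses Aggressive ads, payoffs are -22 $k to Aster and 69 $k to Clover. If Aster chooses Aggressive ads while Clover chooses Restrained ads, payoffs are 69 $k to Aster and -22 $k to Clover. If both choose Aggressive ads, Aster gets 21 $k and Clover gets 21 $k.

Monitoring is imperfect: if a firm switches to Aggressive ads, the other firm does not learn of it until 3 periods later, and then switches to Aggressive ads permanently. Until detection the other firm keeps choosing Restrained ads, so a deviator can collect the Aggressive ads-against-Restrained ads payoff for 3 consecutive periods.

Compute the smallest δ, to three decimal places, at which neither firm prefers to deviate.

0.526

The best deviation is to choose Aggressive ads for all 3 undetected periods, earning 69 each, then 21 forever once detected.
Deviation value: 69(1−δ^3)/(1−δ) + 21δ^3/(1−δ); cooperation value: 62/(1−δ).
IC: 62 ≥ 69(1−δ^3) + 21δ^3 = 69 − 48δ^3.
So δ^3 ≥ 7/48, giving δ ≥ (7/48)^(1/3) ≈ 0.526.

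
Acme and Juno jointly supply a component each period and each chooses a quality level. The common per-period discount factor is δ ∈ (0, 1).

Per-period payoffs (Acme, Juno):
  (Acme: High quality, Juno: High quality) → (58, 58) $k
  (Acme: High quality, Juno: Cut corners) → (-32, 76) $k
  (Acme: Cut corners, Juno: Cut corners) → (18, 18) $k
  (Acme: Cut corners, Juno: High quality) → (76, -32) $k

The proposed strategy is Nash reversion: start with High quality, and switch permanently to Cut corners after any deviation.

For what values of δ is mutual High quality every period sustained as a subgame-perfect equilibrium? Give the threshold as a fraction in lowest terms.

One-period gain from deviating is 76 − 58 = 18. The loss is 58 − 18 = 40 in every subsequent period, with present value 40·δ/(1−δ).
Deviation is unprofitable when 40·δ/(1−δ) ≥ 18, i.e. δ/(1−δ) ≥ 9/20.
Equivalently δ ≥ 18/(18+40) = 9/29.

9/29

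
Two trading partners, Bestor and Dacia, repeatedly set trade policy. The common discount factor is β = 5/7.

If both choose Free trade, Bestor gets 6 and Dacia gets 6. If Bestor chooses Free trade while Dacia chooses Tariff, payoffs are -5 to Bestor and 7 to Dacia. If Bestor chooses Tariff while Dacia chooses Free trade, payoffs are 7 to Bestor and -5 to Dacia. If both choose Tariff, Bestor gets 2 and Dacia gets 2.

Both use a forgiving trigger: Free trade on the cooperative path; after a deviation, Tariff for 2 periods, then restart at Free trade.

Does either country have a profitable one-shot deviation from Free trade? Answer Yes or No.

Comparing payoff streams over the 3 periods until play realigns: cooperate → 6(1+β+…+β^2); deviate → 7 + 2(β+…+β^2).
Cooperation is sustained iff (6−2)(β+…+β^2) ≥ 7−6.
β+…+β^2 = 5/7·(1−(5/7)^2)/(1−5/7) = 1.2245, and (7−6)/(6−2) = 0.2500.
1.2245 ≥ 0.2500, so cooperation is sustainable.

No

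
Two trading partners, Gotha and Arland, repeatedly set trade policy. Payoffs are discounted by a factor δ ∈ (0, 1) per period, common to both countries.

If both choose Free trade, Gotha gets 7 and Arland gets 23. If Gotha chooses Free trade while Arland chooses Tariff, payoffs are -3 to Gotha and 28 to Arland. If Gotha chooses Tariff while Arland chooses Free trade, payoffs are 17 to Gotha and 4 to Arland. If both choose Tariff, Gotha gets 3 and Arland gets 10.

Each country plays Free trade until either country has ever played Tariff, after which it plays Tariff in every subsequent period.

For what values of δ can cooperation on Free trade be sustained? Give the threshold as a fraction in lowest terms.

5/7

Gotha: cooperation gives 7 each period; deviation gives 17 once then 3 forever.
  7/(1−δ) ≥ 17 + 3δ/(1−δ) ⇒ δ ≥ 10/14 = 5/7.
Arland: cooperation gives 23 each period; deviation gives 28 once then 10 forever.
  δ ≥ 5/18.
Both must hold, so the binding constraint is Gotha's: δ ≥ 5/7.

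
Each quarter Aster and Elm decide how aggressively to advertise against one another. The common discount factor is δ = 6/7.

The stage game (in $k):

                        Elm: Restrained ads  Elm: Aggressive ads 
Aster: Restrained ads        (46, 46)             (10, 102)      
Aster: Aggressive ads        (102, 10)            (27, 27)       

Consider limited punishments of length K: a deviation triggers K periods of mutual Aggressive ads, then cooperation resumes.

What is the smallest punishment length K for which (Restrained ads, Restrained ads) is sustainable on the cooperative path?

5

No profitable deviation requires (46−27)(δ+…+δ^K) ≥ 102−46, i.e. δ+…+δ^K ≥ 56/19 ≈ 2.9474.
With δ = 6/7, the partial sums are K=1: 0.8571, K=2: 1.5918, K=3: 2.2216, K=4: 2.7613, K=5: 3.2240.
K = 5 is the first length at which the sum reaches 2.9474.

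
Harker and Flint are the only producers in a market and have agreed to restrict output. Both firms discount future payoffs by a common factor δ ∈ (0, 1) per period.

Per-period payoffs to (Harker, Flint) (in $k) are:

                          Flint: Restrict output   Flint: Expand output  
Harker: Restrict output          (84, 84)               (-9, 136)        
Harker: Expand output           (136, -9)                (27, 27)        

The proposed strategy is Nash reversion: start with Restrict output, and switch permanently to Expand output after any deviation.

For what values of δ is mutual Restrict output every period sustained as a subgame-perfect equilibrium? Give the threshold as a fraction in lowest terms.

Cooperation forever yields 84 each period: 84/(1−δ).
Deviating yields 136 once, then 27 forever: 136 + 27δ/(1−δ).
No profitable deviation requires 84/(1−δ) ≥ 136 + 27δ/(1−δ).
Multiplying by (1−δ): 84 ≥ 136(1−δ) + 27δ = 136 − 109δ.
So 109δ ≥ 52, i.e. δ ≥ 52/109.

52/109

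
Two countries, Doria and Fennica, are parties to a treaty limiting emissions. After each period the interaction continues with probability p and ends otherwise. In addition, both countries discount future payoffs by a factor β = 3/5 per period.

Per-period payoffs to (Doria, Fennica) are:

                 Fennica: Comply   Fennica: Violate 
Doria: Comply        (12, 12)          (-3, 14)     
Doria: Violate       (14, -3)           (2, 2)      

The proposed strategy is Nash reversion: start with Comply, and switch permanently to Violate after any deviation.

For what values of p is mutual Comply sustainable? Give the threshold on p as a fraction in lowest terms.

With continuation probability p and discount β, the effective per-period discount factor is βp.
Grim-trigger IC: βp ≥ (14−12)/(14−2) = 1/6.
So p ≥ (1/6)/(3/5) = 5/18.

5/18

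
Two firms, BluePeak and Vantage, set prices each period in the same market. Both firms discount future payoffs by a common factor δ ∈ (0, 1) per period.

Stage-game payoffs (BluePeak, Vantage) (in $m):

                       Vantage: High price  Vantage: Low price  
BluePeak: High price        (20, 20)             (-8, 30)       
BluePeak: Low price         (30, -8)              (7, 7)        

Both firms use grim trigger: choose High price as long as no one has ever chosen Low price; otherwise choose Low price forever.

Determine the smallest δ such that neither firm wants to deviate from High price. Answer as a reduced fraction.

20/(1−δ) ≥ 30 + 7δ/(1−δ)
20 ≥ 30 − 23δ
δ ≥ 10/23.

10/23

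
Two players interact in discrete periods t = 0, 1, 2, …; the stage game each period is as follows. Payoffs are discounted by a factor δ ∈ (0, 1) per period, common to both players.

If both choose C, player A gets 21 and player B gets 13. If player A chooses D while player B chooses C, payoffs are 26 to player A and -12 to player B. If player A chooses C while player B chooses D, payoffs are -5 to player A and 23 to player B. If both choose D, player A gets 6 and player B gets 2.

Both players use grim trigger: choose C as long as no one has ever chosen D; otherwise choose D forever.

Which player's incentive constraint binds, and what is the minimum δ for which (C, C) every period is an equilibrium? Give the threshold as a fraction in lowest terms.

player B; δ ≥ 10/21

For player A: deviation gain 26−21 = 5, per-period punishment loss 21−6 = 15. IC gives δ ≥ 5/20 = 1/4.
For player B: gain 10, loss 11 per period, so δ ≥ 10/21.
The tighter constraint is player B's, so cooperation needs δ ≥ 10/21.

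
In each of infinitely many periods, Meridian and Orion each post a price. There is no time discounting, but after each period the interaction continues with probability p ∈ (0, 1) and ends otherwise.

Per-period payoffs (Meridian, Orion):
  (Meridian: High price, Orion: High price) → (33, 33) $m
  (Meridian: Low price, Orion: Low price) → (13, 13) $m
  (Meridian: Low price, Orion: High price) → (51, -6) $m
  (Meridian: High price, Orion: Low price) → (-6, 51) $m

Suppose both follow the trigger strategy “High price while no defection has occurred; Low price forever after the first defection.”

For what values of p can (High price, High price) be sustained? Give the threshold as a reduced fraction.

Expected cooperation value is 33 + p·33 + p²·33 + … = 33/(1−p); deviation gives 51 + p·13/(1−p).
33 ≥ 51(1−p) + 13p ⇒ 38p ≥ 18 ⇒ p ≥ 18/38 = 9/19.

9/19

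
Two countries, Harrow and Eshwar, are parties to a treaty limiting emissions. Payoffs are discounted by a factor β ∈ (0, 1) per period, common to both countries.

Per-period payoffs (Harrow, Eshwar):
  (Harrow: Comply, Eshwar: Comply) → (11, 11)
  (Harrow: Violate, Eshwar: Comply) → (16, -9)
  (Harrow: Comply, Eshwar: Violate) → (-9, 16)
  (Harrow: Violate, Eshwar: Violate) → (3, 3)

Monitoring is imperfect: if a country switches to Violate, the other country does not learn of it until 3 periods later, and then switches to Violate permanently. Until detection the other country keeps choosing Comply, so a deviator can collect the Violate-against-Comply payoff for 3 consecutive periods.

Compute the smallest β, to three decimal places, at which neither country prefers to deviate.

0.727

A deviator earns 16 for 3 periods, then 3 forever; cooperating earns 11 forever. Multiplying the IC by (1−β):
11 ≥ 16(1−β^3) + 3β^3, so 13·β^3 ≥ 5 and β^3 ≥ 5/13.
β ≥ (5/13)^(1/3) ≈ 0.727.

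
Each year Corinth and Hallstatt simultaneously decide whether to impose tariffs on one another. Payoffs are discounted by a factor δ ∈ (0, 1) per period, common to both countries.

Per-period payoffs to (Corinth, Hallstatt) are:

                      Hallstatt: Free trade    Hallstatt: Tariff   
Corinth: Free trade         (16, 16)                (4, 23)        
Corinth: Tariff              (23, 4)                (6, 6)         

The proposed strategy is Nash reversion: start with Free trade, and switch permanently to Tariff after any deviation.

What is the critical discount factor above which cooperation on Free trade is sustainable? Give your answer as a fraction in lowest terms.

7/17

16/(1−δ) ≥ 23 + 6δ/(1−δ)
16 ≥ 23 − 17δ
δ ≥ 7/17.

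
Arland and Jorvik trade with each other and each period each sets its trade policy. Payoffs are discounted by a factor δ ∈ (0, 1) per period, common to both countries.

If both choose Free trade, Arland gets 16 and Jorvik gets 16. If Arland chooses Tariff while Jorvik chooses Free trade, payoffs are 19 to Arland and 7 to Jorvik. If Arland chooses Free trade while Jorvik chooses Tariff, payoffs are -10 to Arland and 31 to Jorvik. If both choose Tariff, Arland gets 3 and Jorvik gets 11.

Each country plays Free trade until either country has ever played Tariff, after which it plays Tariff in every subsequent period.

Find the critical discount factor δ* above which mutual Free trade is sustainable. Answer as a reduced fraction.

Arland: cooperation gives 16 each period; deviation gives 19 once then 3 forever.
  16/(1−δ) ≥ 19 + 3δ/(1−δ) ⇒ δ ≥ 3/16.
Jorvik: cooperation gives 16 each period; deviation gives 31 once then 11 forever.
  δ ≥ 15/20 = 3/4.
Both must hold, so the binding constraint is Jorvik's: δ ≥ 3/4.

3/4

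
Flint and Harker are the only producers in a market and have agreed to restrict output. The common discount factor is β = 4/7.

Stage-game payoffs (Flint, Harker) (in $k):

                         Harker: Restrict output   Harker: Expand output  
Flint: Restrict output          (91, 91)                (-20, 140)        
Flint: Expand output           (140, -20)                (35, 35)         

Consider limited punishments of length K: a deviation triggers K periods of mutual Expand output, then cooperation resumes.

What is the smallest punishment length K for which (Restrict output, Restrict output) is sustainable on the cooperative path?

Need Σ_{k=1}^{K} β^k ≥ (140−91)/(91−35) = 0.8750 at β = 4/7.
At K = 1 the sum is 0.5714 < 0.8750; at K = 2 it is 0.8980 ≥ 0.8750.
So the minimum punishment length is K = 2.

2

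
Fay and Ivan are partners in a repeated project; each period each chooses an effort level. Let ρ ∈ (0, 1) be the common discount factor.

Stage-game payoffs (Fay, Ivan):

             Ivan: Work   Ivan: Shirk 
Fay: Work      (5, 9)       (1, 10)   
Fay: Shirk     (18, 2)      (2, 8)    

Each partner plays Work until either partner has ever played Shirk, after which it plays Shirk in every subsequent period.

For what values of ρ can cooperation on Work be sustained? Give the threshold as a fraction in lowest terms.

13/16

Fay's threshold: (18−5)/(18−2) = 13/16.
Ivan's threshold: (10−9)/(10−8) = 1/2.
13/16 > 1/2, so Fay binds and ρ* = 13/16.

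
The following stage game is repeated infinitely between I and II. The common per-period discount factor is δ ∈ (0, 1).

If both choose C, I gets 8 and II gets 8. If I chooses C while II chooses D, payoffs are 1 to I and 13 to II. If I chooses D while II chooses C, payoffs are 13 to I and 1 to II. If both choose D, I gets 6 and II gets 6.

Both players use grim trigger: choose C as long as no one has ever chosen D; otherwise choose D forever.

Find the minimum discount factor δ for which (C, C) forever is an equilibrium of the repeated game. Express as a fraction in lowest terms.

5/7

One-period gain from deviating is 13 − 8 = 5. The loss is 8 − 6 = 2 in every subsequent period, with present value 2·δ/(1−δ).
Deviation is unprofitable when 2·δ/(1−δ) ≥ 5, i.e. δ/(1−δ) ≥ 5/2.
Equivalently δ ≥ 5/(5+2) = 5/7.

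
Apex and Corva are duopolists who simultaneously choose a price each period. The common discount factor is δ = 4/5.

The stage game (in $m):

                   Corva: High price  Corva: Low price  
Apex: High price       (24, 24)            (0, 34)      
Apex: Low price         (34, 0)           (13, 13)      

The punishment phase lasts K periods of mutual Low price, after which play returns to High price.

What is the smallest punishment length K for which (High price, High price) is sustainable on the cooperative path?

2

Need Σ_{k=1}^{K} δ^k ≥ (34−24)/(24−13) = 0.9091 at δ = 4/5.
At K = 1 the sum is 0.8000 < 0.9091; at K = 2 it is 1.4400 ≥ 0.9091.
So the minimum punishment length is K = 2.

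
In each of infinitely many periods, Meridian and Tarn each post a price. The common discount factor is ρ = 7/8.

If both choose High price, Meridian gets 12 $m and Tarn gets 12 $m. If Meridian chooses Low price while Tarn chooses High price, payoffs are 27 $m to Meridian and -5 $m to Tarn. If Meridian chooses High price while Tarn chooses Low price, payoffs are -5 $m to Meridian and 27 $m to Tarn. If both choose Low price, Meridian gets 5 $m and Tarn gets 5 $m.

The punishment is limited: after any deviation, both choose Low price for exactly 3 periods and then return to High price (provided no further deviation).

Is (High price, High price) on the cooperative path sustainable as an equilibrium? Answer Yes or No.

Comparing payoff streams over the 4 periods until play realigns: cooperate → 12(1+ρ+…+ρ^3); deviate → 27 + 5(ρ+…+ρ^3).
Cooperation is sustained iff (12−5)(ρ+…+ρ^3) ≥ 27−12.
ρ+…+ρ^3 = 7/8·(1−(7/8)^3)/(1−7/8) = 2.3105, and (27−12)/(12−5) = 2.1429.
2.3105 ≥ 2.1429, so cooperation is sustainable.

Yes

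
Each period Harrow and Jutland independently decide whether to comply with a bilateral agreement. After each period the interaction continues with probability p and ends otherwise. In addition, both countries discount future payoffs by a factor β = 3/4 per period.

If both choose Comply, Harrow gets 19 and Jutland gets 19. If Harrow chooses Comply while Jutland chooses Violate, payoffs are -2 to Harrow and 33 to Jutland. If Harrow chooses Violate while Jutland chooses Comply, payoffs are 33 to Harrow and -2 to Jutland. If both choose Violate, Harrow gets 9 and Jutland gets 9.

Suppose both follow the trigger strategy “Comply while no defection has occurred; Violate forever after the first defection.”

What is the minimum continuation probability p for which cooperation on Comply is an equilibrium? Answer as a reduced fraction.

7/9

With continuation probability p and discount β, the effective per-period discount factor is βp.
Grim-trigger IC: βp ≥ (33−19)/(33−9) = 7/12.
So p ≥ (7/12)/(3/4) = 7/9.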